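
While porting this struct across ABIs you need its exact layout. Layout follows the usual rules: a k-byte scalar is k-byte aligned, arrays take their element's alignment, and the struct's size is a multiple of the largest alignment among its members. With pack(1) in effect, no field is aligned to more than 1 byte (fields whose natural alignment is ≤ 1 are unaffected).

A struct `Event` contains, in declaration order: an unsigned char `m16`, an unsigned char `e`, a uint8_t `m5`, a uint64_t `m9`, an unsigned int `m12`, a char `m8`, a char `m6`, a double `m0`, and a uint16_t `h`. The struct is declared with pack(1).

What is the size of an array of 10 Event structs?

270

0..1  m16  (1B, 1-aligned)
1..2  e  (1B, 1-aligned)
2..3  m5  (1B, 1-aligned)
3..11  m9  (8B, 1-aligned)
11..15  m12  (4B, 1-aligned)
15..16  m8  (1B, 1-aligned)
16..17  m6  (1B, 1-aligned)
17..25  m0  (8B, 1-aligned)
25..27  h  (2B, 1-aligned)
sizeof = 27, alignof = 1
array of 10: 10 × 27 = 270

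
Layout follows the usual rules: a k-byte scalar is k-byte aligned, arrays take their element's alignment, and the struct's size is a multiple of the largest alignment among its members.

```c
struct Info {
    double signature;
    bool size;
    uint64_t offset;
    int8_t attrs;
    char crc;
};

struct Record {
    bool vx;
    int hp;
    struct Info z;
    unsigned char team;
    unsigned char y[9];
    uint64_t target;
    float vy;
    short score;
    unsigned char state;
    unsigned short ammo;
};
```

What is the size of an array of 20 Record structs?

1600

Info: signature at 0 (size 8, align 8) → ends 8; size at 8 (size 1, align 1) → ends 9; pad 7 to align 8 for offset; offset at 16 (size 8, align 8) → ends 24; attrs at 24 (size 1, align 1) → ends 25; crc at 25 (size 1, align 1) → ends 26; tail pad 6 to reach multiple of 8; total 32 bytes, alignment 8
vx at 0 (size 1, align 1) → ends 1
pad 3 to align 4 for hp
hp at 4 (size 4, align 4) → ends 8
z at 8 (size 32, align 8) → ends 40
team at 40 (size 1, align 1) → ends 41
y at 41 (size 9, align 1) → ends 50
pad 6 to align 8 for target
target at 56 (size 8, align 8) → ends 64
vy at 64 (size 4, align 4) → ends 68
score at 68 (size 2, align 2) → ends 70
state at 70 (size 1, align 1) → ends 71
pad 1 to align 2 for ammo
ammo at 72 (size 2, align 2) → ends 74
tail pad 6 to reach multiple of 8
total 80 bytes, alignment 8
array of 20: 20 × 80 = 1600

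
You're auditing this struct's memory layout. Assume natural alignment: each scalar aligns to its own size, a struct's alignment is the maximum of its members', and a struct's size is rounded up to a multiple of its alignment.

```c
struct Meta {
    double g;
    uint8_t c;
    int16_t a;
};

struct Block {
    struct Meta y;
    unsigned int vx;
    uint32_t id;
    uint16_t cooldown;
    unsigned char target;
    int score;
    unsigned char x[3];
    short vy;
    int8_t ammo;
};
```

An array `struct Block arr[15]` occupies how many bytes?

Meta: g at 0 (size 8, align 8) → ends 8; c at 8 (size 1, align 1) → ends 9; pad 1 to align 2 for a; a at 10 (size 2, align 2) → ends 12; tail pad 4 to reach multiple of 8; total 16 bytes, alignment 8
y at 0 (size 16, align 8) → ends 16
vx at 16 (size 4, align 4) → ends 20
id at 20 (size 4, align 4) → ends 24
cooldown at 24 (size 2, align 2) → ends 26
target at 26 (size 1, align 1) → ends 27
pad 1 to align 4 for score
score at 28 (size 4, align 4) → ends 32
x at 32 (size 3, align 1) → ends 35
pad 1 to align 2 for vy
vy at 36 (size 2, align 2) → ends 38
ammo at 38 (size 1, align 1) → ends 39
tail pad 1 to reach multiple of 8
total 40 bytes, alignment 8
array of 15: 15 × 40 = 600

600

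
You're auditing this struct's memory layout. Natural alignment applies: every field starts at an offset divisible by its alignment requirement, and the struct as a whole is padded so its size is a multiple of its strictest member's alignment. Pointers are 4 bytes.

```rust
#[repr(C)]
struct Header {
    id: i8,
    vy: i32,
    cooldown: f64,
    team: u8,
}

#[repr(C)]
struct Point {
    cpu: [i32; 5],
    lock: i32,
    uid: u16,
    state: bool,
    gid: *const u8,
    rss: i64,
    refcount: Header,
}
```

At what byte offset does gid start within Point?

Header: id at 0 (size 1, align 1) → ends 1; pad 3 to align 4 for vy; vy at 4 (size 4, align 4) → ends 8; cooldown at 8 (size 8, align 8) → ends 16; team at 16 (size 1, align 1) → ends 17; tail pad 7 to reach multiple of 8; total 24 bytes, alignment 8
cpu at 0 (size 20, align 4) → ends 20
lock at 20 (size 4, align 4) → ends 24
uid at 24 (size 2, align 2) → ends 26
state at 26 (size 1, align 1) → ends 27
pad 1 to align 4 for gid
gid at 28 (size 4, align 4) → ends 32

28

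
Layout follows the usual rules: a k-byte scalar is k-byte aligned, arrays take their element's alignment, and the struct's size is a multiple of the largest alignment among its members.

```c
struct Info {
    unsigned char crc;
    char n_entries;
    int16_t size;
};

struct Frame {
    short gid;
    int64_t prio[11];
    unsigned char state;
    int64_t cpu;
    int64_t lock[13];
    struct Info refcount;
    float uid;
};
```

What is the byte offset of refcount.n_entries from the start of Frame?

Info: crc at 0 (size 1, align 1) → ends 1; n_entries at 1 (size 1, align 1) → ends 2; size at 2 (size 2, align 2) → ends 4; total 4 bytes, alignment 2
gid at 0 (size 2, align 2) → ends 2
pad 6 to align 8 for prio
prio at 8 (size 88, align 8) → ends 96
state at 96 (size 1, align 1) → ends 97
pad 7 to align 8 for cpu
cpu at 104 (size 8, align 8) → ends 112
lock at 112 (size 104, align 8) → ends 216
refcount at 216 (size 4, align 2) → ends 220
within Info: n_entries at 1
216 + 1 = 217

217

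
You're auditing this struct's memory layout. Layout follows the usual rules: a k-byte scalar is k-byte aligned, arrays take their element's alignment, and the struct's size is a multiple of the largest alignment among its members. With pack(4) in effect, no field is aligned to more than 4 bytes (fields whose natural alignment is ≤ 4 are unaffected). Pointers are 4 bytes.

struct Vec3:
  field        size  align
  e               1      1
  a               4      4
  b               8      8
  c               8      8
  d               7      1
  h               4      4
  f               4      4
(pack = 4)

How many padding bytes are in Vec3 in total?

e at 0 (size 1, align 1) → ends 1
pad 3 to align 4 for a
a at 4 (size 4, align 4) → ends 8
b at 8 (size 8, align 4) → ends 16
c at 16 (size 8, align 4) → ends 24
d at 24 (size 7, align 1) → ends 31
pad 1 to align 4 for h
h at 32 (size 4, align 4) → ends 36
f at 36 (size 4, align 4) → ends 40
total 40 bytes, alignment 4
data bytes 36, size 40 → padding 4

4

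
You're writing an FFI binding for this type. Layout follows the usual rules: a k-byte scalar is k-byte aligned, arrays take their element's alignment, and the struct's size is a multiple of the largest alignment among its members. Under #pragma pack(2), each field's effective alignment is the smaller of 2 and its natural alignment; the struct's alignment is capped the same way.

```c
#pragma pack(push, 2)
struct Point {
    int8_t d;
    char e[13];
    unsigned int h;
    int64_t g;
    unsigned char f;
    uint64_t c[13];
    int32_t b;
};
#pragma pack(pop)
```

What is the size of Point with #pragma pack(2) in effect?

@0: d [1B, align 1] → 1
@1: e [13B, align 1] → 14
@14: h [4B, align 2] → 18
@18: g [8B, align 2] → 26
@26: f [1B, align 1] → 27
+1 pad (align 2)
@28: c [104B, align 2] → 132
@132: b [4B, align 2] → 136
size 136, align 2

136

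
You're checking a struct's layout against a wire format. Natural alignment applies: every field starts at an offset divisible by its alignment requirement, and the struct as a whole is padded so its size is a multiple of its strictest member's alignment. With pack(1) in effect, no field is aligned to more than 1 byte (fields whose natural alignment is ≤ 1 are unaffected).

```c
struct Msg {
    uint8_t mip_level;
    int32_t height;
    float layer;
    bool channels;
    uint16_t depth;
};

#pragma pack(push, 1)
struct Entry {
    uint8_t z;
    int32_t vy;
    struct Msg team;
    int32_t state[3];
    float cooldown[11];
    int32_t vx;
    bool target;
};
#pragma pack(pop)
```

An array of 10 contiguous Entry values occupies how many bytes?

Msg: @0: mip_level [1B, align 1] → 1; +3 pad (align 4); @4: height [4B, align 4] → 8; @8: layer [4B, align 4] → 12; @12: channels [1B, align 1] → 13; +1 pad (align 2); @14: depth [2B, align 2] → 16; size 16, align 4
@0: z [1B, align 1] → 1
@1: vy [4B, align 1] → 5
@5: team [16B, align 1] → 21
@21: state [12B, align 1] → 33
@33: cooldown [44B, align 1] → 77
@77: vx [4B, align 1] → 81
@81: target [1B, align 1] → 82
size 82, align 1
array of 10: 10 × 82 = 820

820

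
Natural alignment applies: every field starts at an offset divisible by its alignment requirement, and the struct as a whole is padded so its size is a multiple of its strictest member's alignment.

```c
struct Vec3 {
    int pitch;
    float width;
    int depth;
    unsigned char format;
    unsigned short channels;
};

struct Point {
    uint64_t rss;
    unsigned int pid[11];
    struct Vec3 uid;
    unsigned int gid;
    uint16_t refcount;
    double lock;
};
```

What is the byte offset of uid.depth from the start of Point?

Vec3: pitch at 0 (size 4, align 4) → ends 4; width at 4 (size 4, align 4) → ends 8; depth at 8 (size 4, align 4) → ends 12; format at 12 (size 1, align 1) → ends 13; pad 1 to align 2 for channels; channels at 14 (size 2, align 2) → ends 16; total 16 bytes, alignment 4
rss at 0 (size 8, align 8) → ends 8
pid at 8 (size 44, align 4) → ends 52
uid at 52 (size 16, align 4) → ends 68
within Vec3: depth at 8
52 + 8 = 60

60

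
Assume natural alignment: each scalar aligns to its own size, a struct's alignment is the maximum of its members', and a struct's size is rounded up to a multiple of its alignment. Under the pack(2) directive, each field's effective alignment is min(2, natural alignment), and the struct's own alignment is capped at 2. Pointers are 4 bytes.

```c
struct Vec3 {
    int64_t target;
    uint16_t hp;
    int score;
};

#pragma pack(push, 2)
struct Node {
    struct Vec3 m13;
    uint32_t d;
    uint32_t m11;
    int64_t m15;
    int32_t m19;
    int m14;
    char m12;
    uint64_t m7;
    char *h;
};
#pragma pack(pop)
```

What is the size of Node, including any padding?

Vec3: @0: target [8B, align 8] → 8; @8: hp [2B, align 2] → 10; +2 pad (align 4); @12: score [4B, align 4] → 16; size 16, align 8
@0: m13 [16B, align 2] → 16
@16: d [4B, align 2] → 20
@20: m11 [4B, align 2] → 24
@24: m15 [8B, align 2] → 32
@32: m19 [4B, align 2] → 36
@36: m14 [4B, align 2] → 40
@40: m12 [1B, align 1] → 41
+1 pad (align 2)
@42: m7 [8B, align 2] → 50
@50: h [4B, align 2] → 54
size 54, align 2

54 bytes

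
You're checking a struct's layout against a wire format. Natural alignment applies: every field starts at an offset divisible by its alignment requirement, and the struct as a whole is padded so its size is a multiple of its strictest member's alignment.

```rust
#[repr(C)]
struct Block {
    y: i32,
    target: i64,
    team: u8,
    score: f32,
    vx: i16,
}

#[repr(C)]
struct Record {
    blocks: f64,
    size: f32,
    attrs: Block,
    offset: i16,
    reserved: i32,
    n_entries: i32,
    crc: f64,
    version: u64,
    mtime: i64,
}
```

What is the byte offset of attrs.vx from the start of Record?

40

Block: 0..4  y  (4B, 4-aligned); 4..8  -- padding (4B); 8..16  target  (8B, 8-aligned); 16..17  team  (1B, 1-aligned); 17..20  -- padding (3B); 20..24  score  (4B, 4-aligned); 24..26  vx  (2B, 2-aligned); 26..32  -- tail padding (6B); sizeof = 32, alignof = 8
0..8  blocks  (8B, 8-aligned)
8..12  size  (4B, 4-aligned)
12..16  -- padding (4B)
16..48  attrs  (32B, 8-aligned)
within Block: vx at 24
16 + 24 = 40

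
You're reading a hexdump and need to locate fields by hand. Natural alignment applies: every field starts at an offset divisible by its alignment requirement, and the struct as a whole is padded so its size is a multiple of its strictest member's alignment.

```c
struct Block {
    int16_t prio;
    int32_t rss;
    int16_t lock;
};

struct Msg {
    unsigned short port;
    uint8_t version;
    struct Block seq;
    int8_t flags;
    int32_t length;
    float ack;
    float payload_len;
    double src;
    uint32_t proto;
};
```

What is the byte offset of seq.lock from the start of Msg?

12

Block: @0: prio [2B, align 2] → 2; +2 pad (align 4); @4: rss [4B, align 4] → 8; @8: lock [2B, align 2] → 10; +2 tail pad (align 4); size 12, align 4
@0: port [2B, align 2] → 2
@2: version [1B, align 1] → 3
+1 pad (align 4)
@4: seq [12B, align 4] → 16
within Block: lock at 8
4 + 8 = 12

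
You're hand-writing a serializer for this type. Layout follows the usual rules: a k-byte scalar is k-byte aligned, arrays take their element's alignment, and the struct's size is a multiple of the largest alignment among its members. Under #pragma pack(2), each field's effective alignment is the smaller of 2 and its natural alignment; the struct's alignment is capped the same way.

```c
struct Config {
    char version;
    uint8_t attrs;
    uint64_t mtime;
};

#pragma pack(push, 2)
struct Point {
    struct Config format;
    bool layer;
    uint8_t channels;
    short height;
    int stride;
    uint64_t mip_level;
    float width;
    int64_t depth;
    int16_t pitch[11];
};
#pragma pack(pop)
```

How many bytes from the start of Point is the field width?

32

Config: 0..1  version  (1B, 1-aligned); 1..2  attrs  (1B, 1-aligned); 2..8  -- padding (6B); 8..16  mtime  (8B, 8-aligned); sizeof = 16, alignof = 8
0..16  format  (16B, 2-aligned)
16..17  layer  (1B, 1-aligned)
17..18  channels  (1B, 1-aligned)
18..20  height  (2B, 2-aligned)
20..24  stride  (4B, 2-aligned)
24..32  mip_level  (8B, 2-aligned)
32..36  width  (4B, 2-aligned)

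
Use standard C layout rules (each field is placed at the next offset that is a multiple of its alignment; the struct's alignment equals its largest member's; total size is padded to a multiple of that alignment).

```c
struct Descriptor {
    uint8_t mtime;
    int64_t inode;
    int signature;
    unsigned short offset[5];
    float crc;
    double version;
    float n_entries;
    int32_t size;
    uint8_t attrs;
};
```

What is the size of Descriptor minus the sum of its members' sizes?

0..1  mtime  (1B, 1-aligned)
1..8  -- padding (7B)
8..16  inode  (8B, 8-aligned)
16..20  signature  (4B, 4-aligned)
20..30  offset  (10B, 2-aligned)
30..32  -- padding (2B)
32..36  crc  (4B, 4-aligned)
36..40  -- padding (4B)
40..48  version  (8B, 8-aligned)
48..52  n_entries  (4B, 4-aligned)
52..56  size  (4B, 4-aligned)
56..57  attrs  (1B, 1-aligned)
57..64  -- tail padding (7B)
sizeof = 64, alignof = 8
data bytes 44, size 64 → padding 20

20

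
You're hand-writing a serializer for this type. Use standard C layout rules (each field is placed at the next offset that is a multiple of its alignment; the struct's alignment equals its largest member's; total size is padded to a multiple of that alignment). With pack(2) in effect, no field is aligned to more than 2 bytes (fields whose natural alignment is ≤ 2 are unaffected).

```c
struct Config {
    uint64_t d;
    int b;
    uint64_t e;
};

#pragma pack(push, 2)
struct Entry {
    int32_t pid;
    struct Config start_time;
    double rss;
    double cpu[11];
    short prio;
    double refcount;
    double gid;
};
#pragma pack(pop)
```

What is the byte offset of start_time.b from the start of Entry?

12

Config: 0..8  d  (8B, 8-aligned); 8..12  b  (4B, 4-aligned); 12..16  -- padding (4B); 16..24  e  (8B, 8-aligned); sizeof = 24, alignof = 8
0..4  pid  (4B, 2-aligned)
4..28  start_time  (24B, 2-aligned)
within Config: b at 8
4 + 8 = 12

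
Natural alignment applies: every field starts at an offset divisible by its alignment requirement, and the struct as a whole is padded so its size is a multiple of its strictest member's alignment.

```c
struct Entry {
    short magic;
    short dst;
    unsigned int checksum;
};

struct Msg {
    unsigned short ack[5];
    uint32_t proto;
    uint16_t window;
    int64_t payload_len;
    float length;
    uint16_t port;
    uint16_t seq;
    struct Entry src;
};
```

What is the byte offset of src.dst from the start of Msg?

Entry: magic at 0 (size 2, align 2) → ends 2; dst at 2 (size 2, align 2) → ends 4; checksum at 4 (size 4, align 4) → ends 8; total 8 bytes, alignment 4
ack at 0 (size 10, align 2) → ends 10
pad 2 to align 4 for proto
proto at 12 (size 4, align 4) → ends 16
window at 16 (size 2, align 2) → ends 18
pad 6 to align 8 for payload_len
payload_len at 24 (size 8, align 8) → ends 32
length at 32 (size 4, align 4) → ends 36
port at 36 (size 2, align 2) → ends 38
seq at 38 (size 2, align 2) → ends 40
src at 40 (size 8, align 4) → ends 48
within Entry: dst at 2
40 + 2 = 42

42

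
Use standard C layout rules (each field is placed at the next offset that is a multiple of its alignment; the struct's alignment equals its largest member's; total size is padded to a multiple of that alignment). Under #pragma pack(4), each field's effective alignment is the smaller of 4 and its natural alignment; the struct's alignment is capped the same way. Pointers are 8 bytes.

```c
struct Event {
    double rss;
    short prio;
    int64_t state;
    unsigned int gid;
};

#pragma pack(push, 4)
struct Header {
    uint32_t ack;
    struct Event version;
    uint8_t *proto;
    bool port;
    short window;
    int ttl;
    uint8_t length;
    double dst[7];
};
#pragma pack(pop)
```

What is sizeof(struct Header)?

Event: 0..8  rss  (8B, 8-aligned); 8..10  prio  (2B, 2-aligned); 10..16  -- padding (6B); 16..24  state  (8B, 8-aligned); 24..28  gid  (4B, 4-aligned); 28..32  -- tail padding (4B); sizeof = 32, alignof = 8
0..4  ack  (4B, 4-aligned)
4..36  version  (32B, 4-aligned)
36..44  proto  (8B, 4-aligned)
44..45  port  (1B, 1-aligned)
45..46  -- padding (1B)
46..48  window  (2B, 2-aligned)
48..52  ttl  (4B, 4-aligned)
52..53  length  (1B, 1-aligned)
53..56  -- padding (3B)
56..112  dst  (56B, 4-aligned)
sizeof = 112, alignof = 4

112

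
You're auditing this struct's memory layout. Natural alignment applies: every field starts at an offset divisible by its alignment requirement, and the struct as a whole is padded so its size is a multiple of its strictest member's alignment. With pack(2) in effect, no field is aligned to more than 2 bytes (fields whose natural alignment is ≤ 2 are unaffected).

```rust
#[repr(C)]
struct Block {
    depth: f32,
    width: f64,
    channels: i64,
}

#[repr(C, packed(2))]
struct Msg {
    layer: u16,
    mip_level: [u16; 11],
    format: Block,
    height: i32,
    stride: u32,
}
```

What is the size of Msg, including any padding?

56

Block: 0..4  depth  (4B, 4-aligned); 4..8  -- padding (4B); 8..16  width  (8B, 8-aligned); 16..24  channels  (8B, 8-aligned); sizeof = 24, alignof = 8
0..2  layer  (2B, 2-aligned)
2..24  mip_level  (22B, 2-aligned)
24..48  format  (24B, 2-aligned)
48..52  height  (4B, 2-aligned)
52..56  stride  (4B, 2-aligned)
sizeof = 56, alignof = 2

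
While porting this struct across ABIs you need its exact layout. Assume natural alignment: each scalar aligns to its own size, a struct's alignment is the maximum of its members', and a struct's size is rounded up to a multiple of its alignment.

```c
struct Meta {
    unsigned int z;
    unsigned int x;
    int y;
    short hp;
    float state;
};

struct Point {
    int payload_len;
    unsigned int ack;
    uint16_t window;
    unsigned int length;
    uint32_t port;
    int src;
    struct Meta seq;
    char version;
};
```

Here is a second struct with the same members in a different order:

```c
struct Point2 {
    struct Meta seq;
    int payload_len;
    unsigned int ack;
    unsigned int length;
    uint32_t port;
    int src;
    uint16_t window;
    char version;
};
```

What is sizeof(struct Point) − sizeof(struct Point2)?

4

Meta: 0..4  z  (4B, 4-aligned); 4..8  x  (4B, 4-aligned); 8..12  y  (4B, 4-aligned); 12..14  hp  (2B, 2-aligned); 14..16  -- padding (2B); 16..20  state  (4B, 4-aligned); sizeof = 20, alignof = 4
0..4  payload_len  (4B, 4-aligned)
4..8  ack  (4B, 4-aligned)
8..10  window  (2B, 2-aligned)
10..12  -- padding (2B)
12..16  length  (4B, 4-aligned)
16..20  port  (4B, 4-aligned)
20..24  src  (4B, 4-aligned)
24..44  seq  (20B, 4-aligned)
44..45  version  (1B, 1-aligned)
45..48  -- tail padding (3B)
sizeof = 48, alignof = 4
— Point2 —
0..20  seq  (20B, 4-aligned)
20..24  payload_len  (4B, 4-aligned)
24..28  ack  (4B, 4-aligned)
28..32  length  (4B, 4-aligned)
32..36  port  (4B, 4-aligned)
36..40  src  (4B, 4-aligned)
40..42  window  (2B, 2-aligned)
42..43  version  (1B, 1-aligned)
43..44  -- tail padding (1B)
sizeof = 44, alignof = 4
48 − 44 = 4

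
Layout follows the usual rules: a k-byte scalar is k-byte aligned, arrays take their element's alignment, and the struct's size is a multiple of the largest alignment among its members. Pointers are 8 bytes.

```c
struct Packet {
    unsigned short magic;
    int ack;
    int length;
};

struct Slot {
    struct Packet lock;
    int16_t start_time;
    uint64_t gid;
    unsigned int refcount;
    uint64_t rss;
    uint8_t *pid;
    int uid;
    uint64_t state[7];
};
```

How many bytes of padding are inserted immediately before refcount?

Packet: magic at 0 (size 2, align 2) → ends 2; pad 2 to align 4 for ack; ack at 4 (size 4, align 4) → ends 8; length at 8 (size 4, align 4) → ends 12; total 12 bytes, alignment 4
lock at 0 (size 12, align 4) → ends 12
start_time at 12 (size 2, align 2) → ends 14
pad 2 to align 8 for gid
gid at 16 (size 8, align 8) → ends 24
refcount at 24 (size 4, align 4) → ends 28

0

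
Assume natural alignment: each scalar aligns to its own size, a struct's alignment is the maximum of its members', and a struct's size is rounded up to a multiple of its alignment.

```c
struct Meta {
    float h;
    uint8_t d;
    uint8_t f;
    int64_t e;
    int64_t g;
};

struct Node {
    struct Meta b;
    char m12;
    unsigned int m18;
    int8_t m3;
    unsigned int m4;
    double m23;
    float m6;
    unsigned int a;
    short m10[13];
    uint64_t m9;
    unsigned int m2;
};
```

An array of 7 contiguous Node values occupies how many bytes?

728

Meta: h at 0 (size 4, align 4) → ends 4; d at 4 (size 1, align 1) → ends 5; f at 5 (size 1, align 1) → ends 6; pad 2 to align 8 for e; e at 8 (size 8, align 8) → ends 16; g at 16 (size 8, align 8) → ends 24; total 24 bytes, alignment 8
b at 0 (size 24, align 8) → ends 24
m12 at 24 (size 1, align 1) → ends 25
pad 3 to align 4 for m18
m18 at 28 (size 4, align 4) → ends 32
m3 at 32 (size 1, align 1) → ends 33
pad 3 to align 4 for m4
m4 at 36 (size 4, align 4) → ends 40
m23 at 40 (size 8, align 8) → ends 48
m6 at 48 (size 4, align 4) → ends 52
a at 52 (size 4, align 4) → ends 56
m10 at 56 (size 26, align 2) → ends 82
pad 6 to align 8 for m9
m9 at 88 (size 8, align 8) → ends 96
m2 at 96 (size 4, align 4) → ends 100
tail pad 4 to reach multiple of 8
total 104 bytes, alignment 8
array of 7: 7 × 104 = 728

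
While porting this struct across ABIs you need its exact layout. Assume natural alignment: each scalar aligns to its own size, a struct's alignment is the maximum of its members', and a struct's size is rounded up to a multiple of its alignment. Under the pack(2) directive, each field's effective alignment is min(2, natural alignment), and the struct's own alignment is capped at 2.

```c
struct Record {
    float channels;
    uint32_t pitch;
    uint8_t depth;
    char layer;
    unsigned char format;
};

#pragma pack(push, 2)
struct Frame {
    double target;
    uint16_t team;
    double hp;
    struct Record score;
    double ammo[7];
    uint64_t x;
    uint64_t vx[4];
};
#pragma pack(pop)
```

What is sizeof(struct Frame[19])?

2394

Record: 0..4  channels  (4B, 4-aligned); 4..8  pitch  (4B, 4-aligned); 8..9  depth  (1B, 1-aligned); 9..10  layer  (1B, 1-aligned); 10..11  format  (1B, 1-aligned); 11..12  -- tail padding (1B); sizeof = 12, alignof = 4
0..8  target  (8B, 2-aligned)
8..10  team  (2B, 2-aligned)
10..18  hp  (8B, 2-aligned)
18..30  score  (12B, 2-aligned)
30..86  ammo  (56B, 2-aligned)
86..94  x  (8B, 2-aligned)
94..126  vx  (32B, 2-aligned)
sizeof = 126, alignof = 2
array of 19: 19 × 126 = 2394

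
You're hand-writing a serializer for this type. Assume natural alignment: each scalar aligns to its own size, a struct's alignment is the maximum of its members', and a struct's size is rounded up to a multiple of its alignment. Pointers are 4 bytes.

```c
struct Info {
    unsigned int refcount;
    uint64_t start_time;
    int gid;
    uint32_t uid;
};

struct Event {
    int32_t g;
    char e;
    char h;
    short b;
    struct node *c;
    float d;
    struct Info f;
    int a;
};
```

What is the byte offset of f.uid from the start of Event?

36

Info: refcount at 0 (size 4, align 4) → ends 4; pad 4 to align 8 for start_time; start_time at 8 (size 8, align 8) → ends 16; gid at 16 (size 4, align 4) → ends 20; uid at 20 (size 4, align 4) → ends 24; total 24 bytes, alignment 8
g at 0 (size 4, align 4) → ends 4
e at 4 (size 1, align 1) → ends 5
h at 5 (size 1, align 1) → ends 6
b at 6 (size 2, align 2) → ends 8
c at 8 (size 4, align 4) → ends 12
d at 12 (size 4, align 4) → ends 16
f at 16 (size 24, align 8) → ends 40
within Info: uid at 20
16 + 20 = 36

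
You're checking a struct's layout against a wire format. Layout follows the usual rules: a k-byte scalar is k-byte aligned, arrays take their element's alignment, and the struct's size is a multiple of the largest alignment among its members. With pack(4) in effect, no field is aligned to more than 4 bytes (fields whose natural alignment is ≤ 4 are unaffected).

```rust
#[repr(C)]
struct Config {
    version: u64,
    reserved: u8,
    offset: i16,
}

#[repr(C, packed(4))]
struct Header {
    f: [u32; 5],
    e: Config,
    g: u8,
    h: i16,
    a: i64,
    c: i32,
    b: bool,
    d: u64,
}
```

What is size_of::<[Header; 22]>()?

1408

Config: 0..8  version  (8B, 8-aligned); 8..9  reserved  (1B, 1-aligned); 9..10  -- padding (1B); 10..12  offset  (2B, 2-aligned); 12..16  -- tail padding (4B); sizeof = 16, alignof = 8
0..20  f  (20B, 4-aligned)
20..36  e  (16B, 4-aligned)
36..37  g  (1B, 1-aligned)
37..38  -- padding (1B)
38..40  h  (2B, 2-aligned)
40..48  a  (8B, 4-aligned)
48..52  c  (4B, 4-aligned)
52..53  b  (1B, 1-aligned)
53..56  -- padding (3B)
56..64  d  (8B, 4-aligned)
sizeof = 64, alignof = 4
array of 22: 22 × 64 = 1408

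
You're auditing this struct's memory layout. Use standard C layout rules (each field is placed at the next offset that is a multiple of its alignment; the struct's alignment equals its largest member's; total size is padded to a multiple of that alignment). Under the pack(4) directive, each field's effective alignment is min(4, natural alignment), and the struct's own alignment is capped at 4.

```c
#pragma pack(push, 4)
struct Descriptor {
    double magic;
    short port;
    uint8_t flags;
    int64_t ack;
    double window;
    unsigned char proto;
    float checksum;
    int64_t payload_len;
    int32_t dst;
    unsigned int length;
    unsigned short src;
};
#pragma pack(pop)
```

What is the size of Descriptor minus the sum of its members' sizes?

6

@0: magic [8B, align 4] → 8
@8: port [2B, align 2] → 10
@10: flags [1B, align 1] → 11
+1 pad (align 4)
@12: ack [8B, align 4] → 20
@20: window [8B, align 4] → 28
@28: proto [1B, align 1] → 29
+3 pad (align 4)
@32: checksum [4B, align 4] → 36
@36: payload_len [8B, align 4] → 44
@44: dst [4B, align 4] → 48
@48: length [4B, align 4] → 52
@52: src [2B, align 2] → 54
+2 tail pad (align 4)
size 56, align 4
data bytes 50, size 56 → padding 6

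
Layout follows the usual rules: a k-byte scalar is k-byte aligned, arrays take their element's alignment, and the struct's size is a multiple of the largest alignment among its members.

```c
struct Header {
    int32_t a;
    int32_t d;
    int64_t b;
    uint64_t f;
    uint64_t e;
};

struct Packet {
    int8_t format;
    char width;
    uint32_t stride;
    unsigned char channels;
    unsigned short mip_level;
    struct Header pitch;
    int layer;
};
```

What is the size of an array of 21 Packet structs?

Header: 0..4  a  (4B, 4-aligned); 4..8  d  (4B, 4-aligned); 8..16  b  (8B, 8-aligned); 16..24  f  (8B, 8-aligned); 24..32  e  (8B, 8-aligned); sizeof = 32, alignof = 8
0..1  format  (1B, 1-aligned)
1..2  width  (1B, 1-aligned)
2..4  -- padding (2B)
4..8  stride  (4B, 4-aligned)
8..9  channels  (1B, 1-aligned)
9..10  -- padding (1B)
10..12  mip_level  (2B, 2-aligned)
12..16  -- padding (4B)
16..48  pitch  (32B, 8-aligned)
48..52  layer  (4B, 4-aligned)
52..56  -- tail padding (4B)
sizeof = 56, alignof = 8
array of 21: 21 × 56 = 1176

1176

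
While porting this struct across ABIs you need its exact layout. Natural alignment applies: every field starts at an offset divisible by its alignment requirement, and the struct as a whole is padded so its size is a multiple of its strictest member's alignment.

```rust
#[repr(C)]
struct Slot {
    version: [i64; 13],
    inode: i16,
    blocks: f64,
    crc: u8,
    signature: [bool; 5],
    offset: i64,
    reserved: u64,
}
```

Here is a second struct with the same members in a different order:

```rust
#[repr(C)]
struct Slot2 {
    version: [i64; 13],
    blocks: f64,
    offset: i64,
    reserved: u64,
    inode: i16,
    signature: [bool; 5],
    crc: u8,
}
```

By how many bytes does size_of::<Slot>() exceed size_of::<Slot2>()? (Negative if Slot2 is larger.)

8

0..104  version  (104B, 8-aligned)
104..106  inode  (2B, 2-aligned)
106..112  -- padding (6B)
112..120  blocks  (8B, 8-aligned)
120..121  crc  (1B, 1-aligned)
121..126  signature  (5B, 1-aligned)
126..128  -- padding (2B)
128..136  offset  (8B, 8-aligned)
136..144  reserved  (8B, 8-aligned)
sizeof = 144, alignof = 8
— Slot2 —
0..104  version  (104B, 8-aligned)
104..112  blocks  (8B, 8-aligned)
112..120  offset  (8B, 8-aligned)
120..128  reserved  (8B, 8-aligned)
128..130  inode  (2B, 2-aligned)
130..135  signature  (5B, 1-aligned)
135..136  crc  (1B, 1-aligned)
sizeof = 136, alignof = 8
144 − 136 = 8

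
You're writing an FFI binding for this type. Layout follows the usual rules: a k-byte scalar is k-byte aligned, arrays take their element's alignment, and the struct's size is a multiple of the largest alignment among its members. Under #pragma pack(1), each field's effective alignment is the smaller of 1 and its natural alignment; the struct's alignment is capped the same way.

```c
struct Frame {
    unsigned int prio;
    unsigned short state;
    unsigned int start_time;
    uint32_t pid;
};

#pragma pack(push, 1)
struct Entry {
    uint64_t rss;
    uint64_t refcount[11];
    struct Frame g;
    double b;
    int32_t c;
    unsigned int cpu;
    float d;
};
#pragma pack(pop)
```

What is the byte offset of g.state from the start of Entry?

100

Frame: 0..4  prio  (4B, 4-aligned); 4..6  state  (2B, 2-aligned); 6..8  -- padding (2B); 8..12  start_time  (4B, 4-aligned); 12..16  pid  (4B, 4-aligned); sizeof = 16, alignof = 4
0..8  rss  (8B, 1-aligned)
8..96  refcount  (88B, 1-aligned)
96..112  g  (16B, 1-aligned)
within Frame: state at 4
96 + 4 = 100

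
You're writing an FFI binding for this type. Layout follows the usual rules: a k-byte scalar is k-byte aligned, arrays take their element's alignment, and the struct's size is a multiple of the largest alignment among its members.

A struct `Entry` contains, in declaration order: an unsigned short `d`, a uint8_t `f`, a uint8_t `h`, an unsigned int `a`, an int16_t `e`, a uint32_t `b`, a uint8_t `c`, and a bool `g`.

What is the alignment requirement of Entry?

member alignments: d=2, f=1, h=1, a=4, e=2, b=4, c=1, g=1
max = 4

4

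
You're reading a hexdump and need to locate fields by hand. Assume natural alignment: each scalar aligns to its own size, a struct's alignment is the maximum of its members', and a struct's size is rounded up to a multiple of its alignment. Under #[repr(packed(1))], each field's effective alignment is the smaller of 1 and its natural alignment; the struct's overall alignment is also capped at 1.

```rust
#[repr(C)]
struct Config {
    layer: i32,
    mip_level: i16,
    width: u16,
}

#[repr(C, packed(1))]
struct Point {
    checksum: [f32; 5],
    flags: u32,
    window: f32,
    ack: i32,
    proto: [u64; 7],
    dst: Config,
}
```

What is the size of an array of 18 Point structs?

Config: 0..4  layer  (4B, 4-aligned); 4..6  mip_level  (2B, 2-aligned); 6..8  width  (2B, 2-aligned); sizeof = 8, alignof = 4
0..20  checksum  (20B, 1-aligned)
20..24  flags  (4B, 1-aligned)
24..28  window  (4B, 1-aligned)
28..32  ack  (4B, 1-aligned)
32..88  proto  (56B, 1-aligned)
88..96  dst  (8B, 1-aligned)
sizeof = 96, alignof = 1
array of 18: 18 × 96 = 1728

1728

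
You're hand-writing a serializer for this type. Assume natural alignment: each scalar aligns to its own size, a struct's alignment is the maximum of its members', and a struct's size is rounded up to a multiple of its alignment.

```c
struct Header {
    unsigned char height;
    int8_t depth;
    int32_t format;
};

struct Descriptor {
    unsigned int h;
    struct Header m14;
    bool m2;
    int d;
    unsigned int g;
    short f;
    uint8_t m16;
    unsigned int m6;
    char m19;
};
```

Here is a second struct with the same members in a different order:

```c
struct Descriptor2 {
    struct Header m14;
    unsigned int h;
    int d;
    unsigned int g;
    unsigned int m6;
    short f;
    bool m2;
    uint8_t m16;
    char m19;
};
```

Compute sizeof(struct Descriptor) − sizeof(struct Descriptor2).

4

Header: 0..1  height  (1B, 1-aligned); 1..2  depth  (1B, 1-aligned); 2..4  -- padding (2B); 4..8  format  (4B, 4-aligned); sizeof = 8, alignof = 4
0..4  h  (4B, 4-aligned)
4..12  m14  (8B, 4-aligned)
12..13  m2  (1B, 1-aligned)
13..16  -- padding (3B)
16..20  d  (4B, 4-aligned)
20..24  g  (4B, 4-aligned)
24..26  f  (2B, 2-aligned)
26..27  m16  (1B, 1-aligned)
27..28  -- padding (1B)
28..32  m6  (4B, 4-aligned)
32..33  m19  (1B, 1-aligned)
33..36  -- tail padding (3B)
sizeof = 36, alignof = 4
— Descriptor2 —
0..8  m14  (8B, 4-aligned)
8..12  h  (4B, 4-aligned)
12..16  d  (4B, 4-aligned)
16..20  g  (4B, 4-aligned)
20..24  m6  (4B, 4-aligned)
24..26  f  (2B, 2-aligned)
26..27  m2  (1B, 1-aligned)
27..28  m16  (1B, 1-aligned)
28..29  m19  (1B, 1-aligned)
29..32  -- tail padding (3B)
sizeof = 32, alignof = 4
36 − 32 = 4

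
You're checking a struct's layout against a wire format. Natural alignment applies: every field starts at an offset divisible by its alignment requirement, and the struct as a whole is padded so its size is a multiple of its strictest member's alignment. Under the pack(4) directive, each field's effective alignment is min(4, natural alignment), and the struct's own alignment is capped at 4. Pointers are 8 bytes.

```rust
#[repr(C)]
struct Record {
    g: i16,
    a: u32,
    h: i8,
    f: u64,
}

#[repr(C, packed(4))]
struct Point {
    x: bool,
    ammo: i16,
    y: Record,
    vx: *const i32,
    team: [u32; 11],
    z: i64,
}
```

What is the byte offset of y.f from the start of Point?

20

Record: g at 0 (size 2, align 2) → ends 2; pad 2 to align 4 for a; a at 4 (size 4, align 4) → ends 8; h at 8 (size 1, align 1) → ends 9; pad 7 to align 8 for f; f at 16 (size 8, align 8) → ends 24; total 24 bytes, alignment 8
x at 0 (size 1, align 1) → ends 1
pad 1 to align 2 for ammo
ammo at 2 (size 2, align 2) → ends 4
y at 4 (size 24, align 4) → ends 28
within Record: f at 16
4 + 16 = 20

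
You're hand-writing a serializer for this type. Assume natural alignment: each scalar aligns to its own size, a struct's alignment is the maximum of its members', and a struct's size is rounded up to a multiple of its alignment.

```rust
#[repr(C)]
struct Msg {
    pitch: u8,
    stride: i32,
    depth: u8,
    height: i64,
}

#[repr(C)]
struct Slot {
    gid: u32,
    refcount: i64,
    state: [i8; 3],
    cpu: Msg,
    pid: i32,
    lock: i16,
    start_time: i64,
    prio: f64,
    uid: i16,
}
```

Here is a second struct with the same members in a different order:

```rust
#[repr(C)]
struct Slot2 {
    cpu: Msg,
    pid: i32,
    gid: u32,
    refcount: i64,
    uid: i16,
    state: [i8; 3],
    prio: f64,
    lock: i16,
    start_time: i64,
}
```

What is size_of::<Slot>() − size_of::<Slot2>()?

8

Msg: @0: pitch [1B, align 1] → 1; +3 pad (align 4); @4: stride [4B, align 4] → 8; @8: depth [1B, align 1] → 9; +7 pad (align 8); @16: height [8B, align 8] → 24; size 24, align 8
@0: gid [4B, align 4] → 4
+4 pad (align 8)
@8: refcount [8B, align 8] → 16
@16: state [3B, align 1] → 19
+5 pad (align 8)
@24: cpu [24B, align 8] → 48
@48: pid [4B, align 4] → 52
@52: lock [2B, align 2] → 54
+2 pad (align 8)
@56: start_time [8B, align 8] → 64
@64: prio [8B, align 8] → 72
@72: uid [2B, align 2] → 74
+6 tail pad (align 8)
size 80, align 8
— Slot2 —
@0: cpu [24B, align 8] → 24
@24: pid [4B, align 4] → 28
@28: gid [4B, align 4] → 32
@32: refcount [8B, align 8] → 40
@40: uid [2B, align 2] → 42
@42: state [3B, align 1] → 45
+3 pad (align 8)
@48: prio [8B, align 8] → 56
@56: lock [2B, align 2] → 58
+6 pad (align 8)
@64: start_time [8B, align 8] → 72
size 72, align 8
80 − 72 = 8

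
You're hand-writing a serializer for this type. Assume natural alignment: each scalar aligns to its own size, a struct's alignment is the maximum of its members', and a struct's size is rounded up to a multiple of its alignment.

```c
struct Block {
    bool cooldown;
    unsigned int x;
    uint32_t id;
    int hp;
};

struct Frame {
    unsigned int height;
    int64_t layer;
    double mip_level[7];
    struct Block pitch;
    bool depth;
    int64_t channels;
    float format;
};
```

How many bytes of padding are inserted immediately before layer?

4

Block: 0..1  cooldown  (1B, 1-aligned); 1..4  -- padding (3B); 4..8  x  (4B, 4-aligned); 8..12  id  (4B, 4-aligned); 12..16  hp  (4B, 4-aligned); sizeof = 16, alignof = 4
0..4  height  (4B, 4-aligned)
4..8  -- padding (4B)
8..16  layer  (8B, 8-aligned)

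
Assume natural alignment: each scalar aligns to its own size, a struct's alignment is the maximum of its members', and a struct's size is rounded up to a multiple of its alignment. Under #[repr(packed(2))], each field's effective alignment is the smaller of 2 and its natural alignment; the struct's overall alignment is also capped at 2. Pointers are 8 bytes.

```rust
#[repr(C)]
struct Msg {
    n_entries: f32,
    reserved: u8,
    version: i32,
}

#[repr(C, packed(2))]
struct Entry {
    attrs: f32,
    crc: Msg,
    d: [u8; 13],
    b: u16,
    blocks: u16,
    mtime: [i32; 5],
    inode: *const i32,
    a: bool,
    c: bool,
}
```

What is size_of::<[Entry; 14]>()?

896

Msg: 0..4  n_entries  (4B, 4-aligned); 4..5  reserved  (1B, 1-aligned); 5..8  -- padding (3B); 8..12  version  (4B, 4-aligned); sizeof = 12, alignof = 4
0..4  attrs  (4B, 2-aligned)
4..16  crc  (12B, 2-aligned)
16..29  d  (13B, 1-aligned)
29..30  -- padding (1B)
30..32  b  (2B, 2-aligned)
32..34  blocks  (2B, 2-aligned)
34..54  mtime  (20B, 2-aligned)
54..62  inode  (8B, 2-aligned)
62..63  a  (1B, 1-aligned)
63..64  c  (1B, 1-aligned)
sizeof = 64, alignof = 2
array of 14: 14 × 64 = 896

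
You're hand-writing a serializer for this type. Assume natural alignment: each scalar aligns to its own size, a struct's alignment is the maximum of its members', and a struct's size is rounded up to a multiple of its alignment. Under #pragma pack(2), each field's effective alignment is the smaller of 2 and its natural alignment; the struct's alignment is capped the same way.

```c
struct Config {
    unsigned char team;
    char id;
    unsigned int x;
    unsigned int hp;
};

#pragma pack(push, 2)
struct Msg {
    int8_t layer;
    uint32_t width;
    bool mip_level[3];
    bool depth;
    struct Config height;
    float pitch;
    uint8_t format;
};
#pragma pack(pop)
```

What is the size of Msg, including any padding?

28

Config: 0..1  team  (1B, 1-aligned); 1..2  id  (1B, 1-aligned); 2..4  -- padding (2B); 4..8  x  (4B, 4-aligned); 8..12  hp  (4B, 4-aligned); sizeof = 12, alignof = 4
0..1  layer  (1B, 1-aligned)
1..2  -- padding (1B)
2..6  width  (4B, 2-aligned)
6..9  mip_level  (3B, 1-aligned)
9..10  depth  (1B, 1-aligned)
10..22  height  (12B, 2-aligned)
22..26  pitch  (4B, 2-aligned)
26..27  format  (1B, 1-aligned)
27..28  -- tail padding (1B)
sizeof = 28, alignof = 2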